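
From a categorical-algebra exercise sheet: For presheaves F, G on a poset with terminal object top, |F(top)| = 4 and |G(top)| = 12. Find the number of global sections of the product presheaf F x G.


Global sections of a presheaf on a poset with terminal top satisfy
Gamma(H) ~ H(top). Presheaves admit pointwise products, so
(F x G)(top) = F(top) x G(top) (Cartesian product).
|Gamma(F x G)| = |F(top)| * |G(top)| = 4 * 12 = 48.

48


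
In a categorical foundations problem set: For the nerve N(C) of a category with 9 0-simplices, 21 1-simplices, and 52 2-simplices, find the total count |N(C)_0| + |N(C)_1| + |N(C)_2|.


The 2-skeleton of the nerve N(C) consists of simplices in dimensions 0, 1, 2:
  |N(C)_0| = 9 (objects)
  |N(C)_1| = 21 (morphisms)
  |N(C)_2| = 52 (composable pairs)
Total = 9 + 21 + 52 = 82

82


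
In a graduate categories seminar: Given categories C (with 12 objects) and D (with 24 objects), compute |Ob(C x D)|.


The product category C x D has objects that are pairs (c, d).
Number of pairs = |Ob(C)| * |Ob(D)| = 12 * 24 = 288

288


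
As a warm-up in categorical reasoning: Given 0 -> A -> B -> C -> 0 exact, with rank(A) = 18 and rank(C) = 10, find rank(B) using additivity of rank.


For a short exact sequence 0 -> A -> B -> C -> 0,
rank is additive: rank(B) = rank(A) + rank(C).
rank(B) = 18 + 10 = 28

28


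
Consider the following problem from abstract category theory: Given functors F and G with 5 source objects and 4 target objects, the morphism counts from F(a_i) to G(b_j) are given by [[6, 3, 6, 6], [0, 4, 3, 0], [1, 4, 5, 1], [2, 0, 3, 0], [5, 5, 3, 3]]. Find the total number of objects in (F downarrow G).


Objects of (F downarrow G) are triples (a, b, h: F(a)->G(b)).
The count equals the sum of all entries in the hom-matrix.
sum(row 0) = 21
sum(row 1) = 7
sum(row 2) = 11
sum(row 3) = 5
sum(row 4) = 16
Grand total = 60

60


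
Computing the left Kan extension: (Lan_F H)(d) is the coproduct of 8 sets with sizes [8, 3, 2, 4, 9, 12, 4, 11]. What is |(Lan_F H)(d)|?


Pointwise, the left Kan extension (Lan_F H)(d) is the colimit, indexed
by the comma category (F downarrow d), of H composed with the
projection (F downarrow d) -> C. Here that colimit is given
as a coproduct (disjoint union) of sets, so its cardinality is the
sum of the sizes of the summands.
Coproduct of sets with sizes: 8 + 3 + 2 + 4 + 9 + 12 + 4 + 11
= 53

53


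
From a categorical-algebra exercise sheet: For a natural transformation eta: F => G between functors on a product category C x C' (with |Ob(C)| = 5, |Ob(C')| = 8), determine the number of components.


A natural transformation eta: F => G assigns one component morphism per
object of the domain category.
The domain is the product category C x C', so
|Ob(C x C')| = |Ob(C)| * |Ob(C')| = 5 * 8 = 40.
Therefore eta has 40 component morphisms.

40


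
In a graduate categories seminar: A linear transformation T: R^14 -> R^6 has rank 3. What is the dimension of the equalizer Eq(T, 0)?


The equalizer of f and the zero map is ker(f).
By the rank-nullity theorem: dim(ker(f)) = dim(domain) - rank(f).
dim(ker(f)) = 14 - 3 = 11

11


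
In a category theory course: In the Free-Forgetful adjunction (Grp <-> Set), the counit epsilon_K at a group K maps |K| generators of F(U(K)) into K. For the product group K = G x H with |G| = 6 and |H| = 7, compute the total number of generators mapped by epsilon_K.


The counit epsilon_K: F(U(K)) -> K of the Free-Forgetful adjunction
maps |K| generators of F(U(K)) into K. For K = G x H (the product group),
|G x H| = |G| * |H|.
Total generators mapped = 6 * 7 = 42.

42


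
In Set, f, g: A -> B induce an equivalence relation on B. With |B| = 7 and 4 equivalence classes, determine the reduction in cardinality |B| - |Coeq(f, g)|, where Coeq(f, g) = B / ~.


The coequalizer Coeq(f, g) = B / ~ has one element per equivalence class.
|B| = 7, |Coeq(f, g)| = 4.
|B| - |Coeq(f, g)| = 7 - 4 = 3.

3


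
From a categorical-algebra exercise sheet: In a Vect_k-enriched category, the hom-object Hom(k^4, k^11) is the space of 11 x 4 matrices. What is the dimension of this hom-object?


In Vect-enriched categories, Hom(k^n, k^m) is the space of m x n matrices.
dim(Hom(k^4, k^11)) = 11 * 4 = 44

44


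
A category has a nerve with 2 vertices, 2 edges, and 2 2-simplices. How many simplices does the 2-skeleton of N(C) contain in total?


The 2-skeleton of the nerve N(C) consists of simplices in dimensions 0, 1, 2:
  |N(C)_0| = 2 (objects)
  |N(C)_1| = 2 (morphisms)
  |N(C)_2| = 2 (composable pairs)
Total = 2 + 2 + 2 = 6

6


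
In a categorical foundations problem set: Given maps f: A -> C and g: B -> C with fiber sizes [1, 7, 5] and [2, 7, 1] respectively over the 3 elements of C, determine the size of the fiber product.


The pullback A x_C B consists of pairs (a, b) with f(a) = g(b).
For each element c in C, the fiber product has |f^-1(c)| * |g^-1(c)| elements.
Summing over C: 1 * 2 + 7 * 7 + 5 * 1
= 2 + 49 + 5 = 56

56


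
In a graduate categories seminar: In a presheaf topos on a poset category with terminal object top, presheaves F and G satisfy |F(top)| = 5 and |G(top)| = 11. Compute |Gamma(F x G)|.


Global sections of a presheaf on a poset with terminal top satisfy
Gamma(H) ~ H(top). Presheaves admit pointwise products, so
(F x G)(top) = F(top) x G(top) (Cartesian product).
|Gamma(F x G)| = |F(top)| * |G(top)| = 5 * 11 = 55.

55


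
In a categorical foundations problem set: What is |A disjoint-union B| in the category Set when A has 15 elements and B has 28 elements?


In Set, the coproduct A + B is the disjoint union.
|A + B| = |A| + |B| = 15 + 28 = 43

43


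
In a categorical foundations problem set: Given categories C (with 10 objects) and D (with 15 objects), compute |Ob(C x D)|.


The product category C x D has objects that are pairs (c, d).
Number of pairs = |Ob(C)| * |Ob(D)| = 10 * 15 = 150

150


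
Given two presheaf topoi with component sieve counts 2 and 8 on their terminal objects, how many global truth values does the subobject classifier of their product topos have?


In a product of presheaf topoi E_1 x E_2, the subobject classifier
is Omega = Omega_1 x Omega_2 (componentwise), so
|Omega(top)| = |Omega_1(top_1)| * |Omega_2(top_2)|.
= 2 * 8 = 16.

16


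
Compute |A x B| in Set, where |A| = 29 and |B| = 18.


In Set, the product A x B is the Cartesian product.
By the universal property, |A x B| = |A| * |B|.
|A x B| = 29 * 18 = 522

522


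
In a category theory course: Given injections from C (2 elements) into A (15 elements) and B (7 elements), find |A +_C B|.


The pushout A +_C B identifies the images of C in A and B.
|A +_C B| = |A| + |B| - |C| (for injections).
= 15 + 7 - 2 = 20

20


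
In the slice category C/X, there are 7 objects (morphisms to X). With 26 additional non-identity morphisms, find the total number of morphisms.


In the slice category C/X, objects are morphisms to X.
Identity morphisms: 7 (one per object of C/X).
Non-identity morphisms: 26.
Total = 7 + 26 = 33

33


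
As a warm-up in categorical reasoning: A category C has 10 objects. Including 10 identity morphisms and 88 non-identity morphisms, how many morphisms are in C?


Each object has an identity morphism, giving 10 identities.
Adding the 88 non-identity morphisms:
Total = 10 + 88 = 98

98


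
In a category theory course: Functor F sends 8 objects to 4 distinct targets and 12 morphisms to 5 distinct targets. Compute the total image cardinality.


The image of F consists of distinct objects and distinct morphisms.
|Im(F)| on objects = 4
|Im(F)| on morphisms = 5
Total image cardinality = 4 + 5 = 9

9


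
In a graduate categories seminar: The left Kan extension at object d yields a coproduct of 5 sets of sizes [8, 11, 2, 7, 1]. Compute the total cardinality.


Pointwise, the left Kan extension (Lan_F H)(d) is the colimit, indexed
by the comma category (F downarrow d), of H composed with the
projection (F downarrow d) -> C. Here that colimit is given
as a coproduct (disjoint union) of sets, so its cardinality is the
sum of the sizes of the summands.
Coproduct of sets with sizes: 8 + 11 + 2 + 7 + 1
= 29

29


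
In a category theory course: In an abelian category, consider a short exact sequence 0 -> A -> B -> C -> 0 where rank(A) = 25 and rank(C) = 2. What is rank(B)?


For a short exact sequence 0 -> A -> B -> C -> 0,
rank is additive: rank(B) = rank(A) + rank(C).
rank(B) = 25 + 2 = 27

27


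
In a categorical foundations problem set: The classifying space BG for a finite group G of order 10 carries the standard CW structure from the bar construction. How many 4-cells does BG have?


In the bar-construction CW model of BG, the n-cells are indexed by
n-tuples [g_1|...|g_n] of non-identity elements of G (degenerate
simplices with some g_i = e do not contribute cells), so there are
(|G| - 1)^n n-cells.
For dim = 4 with |G| = 10:
cells = (10 - 1)^4 = 9^4 = 6561

6561


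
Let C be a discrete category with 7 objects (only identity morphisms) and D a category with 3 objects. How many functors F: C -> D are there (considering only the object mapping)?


A functor from a discrete category C to D is determined by
where each object maps. Each of the 7 objects of C can map
to any of the 3 objects of D independently.
Number of functors = 3^7 = 2187

2187


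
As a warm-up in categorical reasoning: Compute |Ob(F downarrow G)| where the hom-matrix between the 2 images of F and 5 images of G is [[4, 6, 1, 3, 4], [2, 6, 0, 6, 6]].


Objects of (F downarrow G) are triples (a, b, h: F(a)->G(b)).
The count equals the sum of all entries in the hom-matrix.
sum(row 0) = 18
sum(row 1) = 20
Grand total = 38

38


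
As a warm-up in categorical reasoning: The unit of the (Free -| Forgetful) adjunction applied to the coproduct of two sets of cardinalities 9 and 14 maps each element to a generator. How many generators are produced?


The unit eta_X: X -> U(F(X)) of the Free-Forgetful adjunction
maps each element of X to a generator of F(X). For X = S + T (disjoint
union in Set), |S + T| = |S| + |T|.
Total mappings = 9 + 14 = 23.

23


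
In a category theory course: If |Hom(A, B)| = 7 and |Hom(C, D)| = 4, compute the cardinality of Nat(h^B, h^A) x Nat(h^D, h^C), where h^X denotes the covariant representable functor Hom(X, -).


By the Yoneda lemma, Nat(h^B, h^A) is isomorphic to Hom(A, B),
so |Nat(h^B, h^A)| = |Hom(A, B)| and |Nat(h^D, h^C)| = |Hom(C, D)|.
|Hom(A, B)| = 7, |Hom(C, D)| = 4.
|Nat(h^B, h^A) x Nat(h^D, h^C)| = 7 * 4 = 28

28


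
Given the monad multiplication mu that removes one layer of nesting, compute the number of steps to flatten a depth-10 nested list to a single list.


Each application of mu: T^2 -> T removes one layer of nesting.
Starting at depth 10 (i.e., T^10(X)), we need to reach T(X).
Number of mu applications = 10 - 1 = 9

9


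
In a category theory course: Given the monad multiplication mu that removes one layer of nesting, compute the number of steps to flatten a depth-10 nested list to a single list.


Each application of mu: T^2 -> T removes one layer of nesting.
Starting at depth 10 (i.e., T^10(X)), we need to reach T(X).
Number of mu applications = 10 - 1 = 9

9


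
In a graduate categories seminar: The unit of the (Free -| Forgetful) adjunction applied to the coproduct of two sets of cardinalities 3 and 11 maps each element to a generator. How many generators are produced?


The unit eta_X: X -> U(F(X)) of the Free-Forgetful adjunction
maps each element of X to a generator of F(X). For X = S + T (disjoint
union in Set), |S + T| = |S| + |T|.
Total mappings = 3 + 11 = 14.

14


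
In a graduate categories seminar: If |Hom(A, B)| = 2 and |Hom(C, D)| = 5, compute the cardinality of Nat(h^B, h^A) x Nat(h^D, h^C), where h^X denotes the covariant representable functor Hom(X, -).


By the Yoneda lemma, Nat(h^B, h^A) is isomorphic to Hom(A, B),
so |Nat(h^B, h^A)| = |Hom(A, B)| and |Nat(h^D, h^C)| = |Hom(C, D)|.
|Hom(A, B)| = 2, |Hom(C, D)| = 5.
|Nat(h^B, h^A) x Nat(h^D, h^C)| = 2 * 5 = 10

10


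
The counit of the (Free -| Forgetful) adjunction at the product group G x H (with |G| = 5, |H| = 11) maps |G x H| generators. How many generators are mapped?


The counit epsilon_K: F(U(K)) -> K of the Free-Forgetful adjunction
maps |K| generators of F(U(K)) into K. For K = G x H (the product group),
|G x H| = |G| * |H|.
Total generators mapped = 5 * 11 = 55.

55


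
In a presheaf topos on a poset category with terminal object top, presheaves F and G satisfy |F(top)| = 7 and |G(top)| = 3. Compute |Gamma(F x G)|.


Global sections of a presheaf on a poset with terminal top satisfy
Gamma(H) ~ H(top). Presheaves admit pointwise products, so
(F x G)(top) = F(top) x G(top) (Cartesian product).
|Gamma(F x G)| = |F(top)| * |G(top)| = 7 * 3 = 21.

21


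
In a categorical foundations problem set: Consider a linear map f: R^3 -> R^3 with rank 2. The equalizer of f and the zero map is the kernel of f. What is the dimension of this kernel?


The equalizer of f and the zero map is ker(f).
By the rank-nullity theorem: dim(ker(f)) = dim(domain) - rank(f).
dim(ker(f)) = 3 - 2 = 1

1


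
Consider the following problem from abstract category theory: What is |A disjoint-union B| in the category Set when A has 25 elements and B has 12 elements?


In Set, the coproduct A + B is the disjoint union.
|A + B| = |A| + |B| = 25 + 12 = 37

37


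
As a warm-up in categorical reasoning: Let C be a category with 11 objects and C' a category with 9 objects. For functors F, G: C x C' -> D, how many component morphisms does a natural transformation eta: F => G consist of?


A natural transformation eta: F => G assigns one component morphism per
object of the domain category.
The domain is the product category C x C', so
|Ob(C x C')| = |Ob(C)| * |Ob(C')| = 11 * 9 = 99.
Therefore eta has 99 component morphisms.

99


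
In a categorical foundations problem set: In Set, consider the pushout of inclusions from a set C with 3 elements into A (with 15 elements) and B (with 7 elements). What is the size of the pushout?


The pushout A +_C B identifies the images of C in A and B.
|A +_C B| = |A| + |B| - |C| (for injections).
= 15 + 7 - 3 = 19

19


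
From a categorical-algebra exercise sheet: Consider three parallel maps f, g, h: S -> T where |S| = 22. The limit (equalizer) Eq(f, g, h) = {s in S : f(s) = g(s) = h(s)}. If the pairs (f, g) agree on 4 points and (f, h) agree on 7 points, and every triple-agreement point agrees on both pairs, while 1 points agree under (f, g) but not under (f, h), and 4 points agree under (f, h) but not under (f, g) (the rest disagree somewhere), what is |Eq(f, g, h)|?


Eq(f, g, h) is the triple-agreement set: points in S where all three
maps take the same value. Using inclusion-exclusion on the pairwise data:
Pair (f, g) agrees on 4 points; pair (f, h) on 7 points.
Points agreeing under (f, g) but not (f, h) = 1; under (f, h) but not (f, g) = 4.
Triple-agreement = agreement-in-(f, g) minus points that agree under (f, g) but not (f, h):
|Eq(f, g, h)| = 4 - 1 = 3
(cross-check via (f, h): 7 - 4 = 3.)

3


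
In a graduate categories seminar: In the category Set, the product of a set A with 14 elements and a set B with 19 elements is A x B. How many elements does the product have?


In Set, the product A x B is the Cartesian product.
By the universal property, |A x B| = |A| * |B|.
|A x B| = 14 * 19 = 266

266


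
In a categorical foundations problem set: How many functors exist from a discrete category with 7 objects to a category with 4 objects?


A functor from a discrete category C to D is determined by
where each object maps. Each of the 7 objects of C can map
to any of the 4 objects of D independently.
Number of functors = 4^7 = 16384

16384


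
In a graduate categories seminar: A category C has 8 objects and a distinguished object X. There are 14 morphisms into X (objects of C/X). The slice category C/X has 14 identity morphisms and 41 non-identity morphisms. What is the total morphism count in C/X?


In the slice category C/X, objects are morphisms to X.
Identity morphisms: 14 (one per object of C/X).
Non-identity morphisms: 41.
Total = 14 + 41 = 55

55


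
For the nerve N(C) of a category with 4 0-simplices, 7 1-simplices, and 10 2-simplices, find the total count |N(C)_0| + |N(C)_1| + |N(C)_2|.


The 2-skeleton of the nerve N(C) consists of simplices in dimensions 0, 1, 2:
  |N(C)_0| = 4 (objects)
  |N(C)_1| = 7 (morphisms)
  |N(C)_2| = 10 (composable pairs)
Total = 4 + 7 + 10 = 21

21


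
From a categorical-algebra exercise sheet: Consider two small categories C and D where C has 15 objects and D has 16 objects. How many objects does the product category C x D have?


The product category C x D has objects that are pairs (c, d).
Number of pairs = |Ob(C)| * |Ob(D)| = 15 * 16 = 240

240


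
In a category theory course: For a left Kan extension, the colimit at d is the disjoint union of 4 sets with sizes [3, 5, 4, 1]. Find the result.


Pointwise, the left Kan extension (Lan_F H)(d) is the colimit, indexed
by the comma category (F downarrow d), of H composed with the
projection (F downarrow d) -> C. Here that colimit is given
as a coproduct (disjoint union) of sets, so its cardinality is the
sum of the sizes of the summands.
Coproduct of sets with sizes: 3 + 5 + 4 + 1
= 13

13


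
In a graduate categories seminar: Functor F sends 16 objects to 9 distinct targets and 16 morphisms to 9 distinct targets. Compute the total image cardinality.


The image of F consists of distinct objects and distinct morphisms.
|Im(F)| on objects = 9
|Im(F)| on morphisms = 9
Total image cardinality = 9 + 9 = 18

18


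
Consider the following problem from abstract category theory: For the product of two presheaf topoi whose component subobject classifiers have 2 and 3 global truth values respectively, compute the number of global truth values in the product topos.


In a product of presheaf topoi E_1 x E_2, the subobject classifier
is Omega = Omega_1 x Omega_2 (componentwise), so
|Omega(top)| = |Omega_1(top_1)| * |Omega_2(top_2)|.
= 2 * 3 = 6.

6


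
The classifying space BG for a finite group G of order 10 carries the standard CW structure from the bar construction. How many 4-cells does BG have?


In the bar-construction CW model of BG, the n-cells are indexed by
n-tuples [g_1|...|g_n] of non-identity elements of G (degenerate
simplices with some g_i = e do not contribute cells), so there are
(|G| - 1)^n n-cells.
For dim = 4 with |G| = 10:
cells = (10 - 1)^4 = 9^4 = 6561

6561


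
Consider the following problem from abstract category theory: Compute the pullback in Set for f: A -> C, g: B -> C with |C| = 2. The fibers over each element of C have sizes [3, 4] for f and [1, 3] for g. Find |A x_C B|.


The pullback A x_C B consists of pairs (a, b) with f(a) = g(b).
For each element c in C, the fiber product has |f^-1(c)| * |g^-1(c)| elements.
Summing over C: 3 * 1 + 4 * 3
= 3 + 12 = 15

15


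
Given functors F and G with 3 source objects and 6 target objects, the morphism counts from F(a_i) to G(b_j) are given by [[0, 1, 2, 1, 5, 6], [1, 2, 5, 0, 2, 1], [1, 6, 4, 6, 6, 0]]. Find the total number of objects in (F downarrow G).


Objects of (F downarrow G) are triples (a, b, h: F(a)->G(b)).
The count equals the sum of all entries in the hom-matrix.
sum(row 0) = 15
sum(row 1) = 11
sum(row 2) = 23
Grand total = 49

49


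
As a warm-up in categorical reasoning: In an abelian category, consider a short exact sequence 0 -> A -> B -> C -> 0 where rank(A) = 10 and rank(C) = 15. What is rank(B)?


For a short exact sequence 0 -> A -> B -> C -> 0,
rank is additive: rank(B) = rank(A) + rank(C).
rank(B) = 10 + 15 = 25

25


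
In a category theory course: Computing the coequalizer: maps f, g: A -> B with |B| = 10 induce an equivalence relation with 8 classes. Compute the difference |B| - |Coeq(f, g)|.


The coequalizer Coeq(f, g) = B / ~ has one element per equivalence class.
|B| = 10, |Coeq(f, g)| = 8.
|B| - |Coeq(f, g)| = 10 - 8 = 2.

2


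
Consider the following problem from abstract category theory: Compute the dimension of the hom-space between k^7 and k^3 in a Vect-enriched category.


In Vect-enriched categories, Hom(k^n, k^m) is the space of m x n matrices.
dim(Hom(k^7, k^3)) = 3 * 7 = 21

21


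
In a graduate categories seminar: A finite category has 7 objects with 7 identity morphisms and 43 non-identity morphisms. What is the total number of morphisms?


Each object has an identity morphism, giving 7 identities.
Adding the 43 non-identity morphisms:
Total = 7 + 43 = 50

50


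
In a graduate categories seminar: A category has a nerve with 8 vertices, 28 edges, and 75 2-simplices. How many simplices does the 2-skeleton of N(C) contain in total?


The 2-skeleton of the nerve N(C) consists of simplices in dimensions 0, 1, 2:
  |N(C)_0| = 8 (objects)
  |N(C)_1| = 28 (morphisms)
  |N(C)_2| = 75 (composable pairs)
Total = 8 + 28 + 75 = 111

111


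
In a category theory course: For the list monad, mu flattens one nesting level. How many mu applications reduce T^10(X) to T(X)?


Each application of mu: T^2 -> T removes one layer of nesting.
Starting at depth 10 (i.e., T^10(X)), we need to reach T(X).
Number of mu applications = 10 - 1 = 9

9


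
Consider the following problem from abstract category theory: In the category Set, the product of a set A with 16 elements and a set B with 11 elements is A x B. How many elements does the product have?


In Set, the product A x B is the Cartesian product.
By the universal property, |A x B| = |A| * |B|.
|A x B| = 16 * 11 = 176

176


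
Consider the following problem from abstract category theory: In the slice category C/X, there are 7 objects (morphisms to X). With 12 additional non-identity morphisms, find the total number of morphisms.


In the slice category C/X, objects are morphisms to X.
Identity morphisms: 7 (one per object of C/X).
Non-identity morphisms: 12.
Total = 7 + 12 = 19

19


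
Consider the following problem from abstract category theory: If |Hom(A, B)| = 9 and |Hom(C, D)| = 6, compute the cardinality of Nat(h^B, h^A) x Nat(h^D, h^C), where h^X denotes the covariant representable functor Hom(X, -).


By the Yoneda lemma, Nat(h^B, h^A) is isomorphic to Hom(A, B),
so |Nat(h^B, h^A)| = |Hom(A, B)| and |Nat(h^D, h^C)| = |Hom(C, D)|.
|Hom(A, B)| = 9, |Hom(C, D)| = 6.
|Nat(h^B, h^A) x Nat(h^D, h^C)| = 9 * 6 = 54

54


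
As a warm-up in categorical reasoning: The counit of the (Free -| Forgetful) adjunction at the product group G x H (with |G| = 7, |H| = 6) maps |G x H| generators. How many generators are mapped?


The counit epsilon_K: F(U(K)) -> K of the Free-Forgetful adjunction
maps |K| generators of F(U(K)) into K. For K = G x H (the product group),
|G x H| = |G| * |H|.
Total generators mapped = 7 * 6 = 42.

42


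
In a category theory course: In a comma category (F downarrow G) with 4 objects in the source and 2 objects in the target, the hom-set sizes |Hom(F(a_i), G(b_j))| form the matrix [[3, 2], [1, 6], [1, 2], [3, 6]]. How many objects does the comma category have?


Objects of (F downarrow G) are triples (a, b, h: F(a)->G(b)).
The count equals the sum of all entries in the hom-matrix.
sum(row 0) = 5
sum(row 1) = 7
sum(row 2) = 3
sum(row 3) = 9
Grand total = 24

24


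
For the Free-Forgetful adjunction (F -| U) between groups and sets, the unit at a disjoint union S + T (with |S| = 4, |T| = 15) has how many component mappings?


The unit eta_X: X -> U(F(X)) of the Free-Forgetful adjunction
maps each element of X to a generator of F(X). For X = S + T (disjoint
union in Set), |S + T| = |S| + |T|.
Total mappings = 4 + 15 = 19.

19


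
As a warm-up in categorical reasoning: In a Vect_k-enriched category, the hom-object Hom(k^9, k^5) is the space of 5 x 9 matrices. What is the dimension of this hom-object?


In Vect-enriched categories, Hom(k^n, k^m) is the space of m x n matrices.
dim(Hom(k^9, k^5)) = 5 * 9 = 45

45


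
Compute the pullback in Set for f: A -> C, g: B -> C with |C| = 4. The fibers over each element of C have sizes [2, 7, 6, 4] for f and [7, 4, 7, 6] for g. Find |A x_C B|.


The pullback A x_C B consists of pairs (a, b) with f(a) = g(b).
For each element c in C, the fiber product has |f^-1(c)| * |g^-1(c)| elements.
Summing over C: 2 * 7 + 7 * 4 + 6 * 7 + 4 * 6
= 14 + 28 + 42 + 24 = 108

108


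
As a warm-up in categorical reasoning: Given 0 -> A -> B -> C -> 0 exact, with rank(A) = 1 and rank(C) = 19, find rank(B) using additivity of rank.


For a short exact sequence 0 -> A -> B -> C -> 0,
rank is additive: rank(B) = rank(A) + rank(C).
rank(B) = 1 + 19 = 20

20


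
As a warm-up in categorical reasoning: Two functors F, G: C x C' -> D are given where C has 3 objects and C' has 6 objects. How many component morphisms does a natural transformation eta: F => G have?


A natural transformation eta: F => G assigns one component morphism per
object of the domain category.
The domain is the product category C x C', so
|Ob(C x C')| = |Ob(C)| * |Ob(C')| = 3 * 6 = 18.
Therefore eta has 18 component morphisms.

18


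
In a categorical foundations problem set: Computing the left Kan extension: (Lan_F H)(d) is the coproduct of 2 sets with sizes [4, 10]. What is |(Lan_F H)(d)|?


Pointwise, the left Kan extension (Lan_F H)(d) is the colimit, indexed
by the comma category (F downarrow d), of H composed with the
projection (F downarrow d) -> C. Here that colimit is given
as a coproduct (disjoint union) of sets, so its cardinality is the
sum of the sizes of the summands.
Coproduct of sets with sizes: 4 + 10
= 14

14


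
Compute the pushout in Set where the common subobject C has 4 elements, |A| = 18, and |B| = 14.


The pushout A +_C B identifies the images of C in A and B.
|A +_C B| = |A| + |B| - |C| (for injections).
= 18 + 14 - 4 = 28

28


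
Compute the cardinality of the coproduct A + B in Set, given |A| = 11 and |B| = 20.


In Set, the coproduct A + B is the disjoint union.
|A + B| = |A| + |B| = 11 + 20 = 31

31


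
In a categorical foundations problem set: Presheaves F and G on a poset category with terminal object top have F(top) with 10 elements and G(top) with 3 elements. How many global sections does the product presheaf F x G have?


Global sections of a presheaf on a poset with terminal top satisfy
Gamma(H) ~ H(top). Presheaves admit pointwise products, so
(F x G)(top) = F(top) x G(top) (Cartesian product).
|Gamma(F x G)| = |F(top)| * |G(top)| = 10 * 3 = 30.

30


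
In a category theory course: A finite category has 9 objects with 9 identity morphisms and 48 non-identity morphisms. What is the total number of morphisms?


Each object has an identity morphism, giving 9 identities.
Adding the 48 non-identity morphisms:
Total = 9 + 48 = 57

57


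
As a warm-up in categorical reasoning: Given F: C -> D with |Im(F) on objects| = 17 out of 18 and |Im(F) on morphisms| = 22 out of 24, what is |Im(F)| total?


The image of F consists of distinct objects and distinct morphisms.
|Im(F)| on objects = 17
|Im(F)| on morphisms = 22
Total image cardinality = 17 + 22 = 39

39


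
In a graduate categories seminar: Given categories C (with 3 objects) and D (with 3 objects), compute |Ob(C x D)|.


The product category C x D has objects that are pairs (c, d).
Number of pairs = |Ob(C)| * |Ob(D)| = 3 * 3 = 9

9


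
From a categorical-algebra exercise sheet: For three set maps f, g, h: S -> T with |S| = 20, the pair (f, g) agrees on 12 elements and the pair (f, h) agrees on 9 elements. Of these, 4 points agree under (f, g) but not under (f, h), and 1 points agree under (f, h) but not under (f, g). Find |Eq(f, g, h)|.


Eq(f, g, h) is the triple-agreement set: points in S where all three
maps take the same value. Using inclusion-exclusion on the pairwise data:
Pair (f, g) agrees on 12 points; pair (f, h) on 9 points.
Points agreeing under (f, g) but not (f, h) = 4; under (f, h) but not (f, g) = 1.
Triple-agreement = agreement-in-(f, g) minus points that agree under (f, g) but not (f, h):
|Eq(f, g, h)| = 12 - 4 = 8
(cross-check via (f, h): 9 - 1 = 8.)

8


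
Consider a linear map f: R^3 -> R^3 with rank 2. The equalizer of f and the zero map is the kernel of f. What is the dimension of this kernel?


The equalizer of f and the zero map is ker(f).
By the rank-nullity theorem: dim(ker(f)) = dim(domain) - rank(f).
dim(ker(f)) = 3 - 2 = 1

1


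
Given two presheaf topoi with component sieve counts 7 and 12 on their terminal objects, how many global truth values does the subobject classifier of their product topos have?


In a product of presheaf topoi E_1 x E_2, the subobject classifier
is Omega = Omega_1 x Omega_2 (componentwise), so
|Omega(top)| = |Omega_1(top_1)| * |Omega_2(top_2)|.
= 7 * 12 = 84.

84


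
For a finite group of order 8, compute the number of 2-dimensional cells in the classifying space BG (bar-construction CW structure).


In the bar-construction CW model of BG, the n-cells are indexed by
n-tuples [g_1|...|g_n] of non-identity elements of G (degenerate
simplices with some g_i = e do not contribute cells), so there are
(|G| - 1)^n n-cells.
For dim = 2 with |G| = 8:
cells = (8 - 1)^2 = 7^2 = 49

49


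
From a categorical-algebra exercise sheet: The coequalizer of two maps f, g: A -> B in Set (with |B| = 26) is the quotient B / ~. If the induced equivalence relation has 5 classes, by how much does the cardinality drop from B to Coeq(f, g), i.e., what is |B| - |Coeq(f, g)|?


The coequalizer Coeq(f, g) = B / ~ has one element per equivalence class.
|B| = 26, |Coeq(f, g)| = 5.
|B| - |Coeq(f, g)| = 26 - 5 = 21.

21


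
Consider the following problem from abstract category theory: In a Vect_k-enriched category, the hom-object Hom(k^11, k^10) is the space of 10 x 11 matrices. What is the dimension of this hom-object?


In Vect-enriched categories, Hom(k^n, k^m) is the space of m x n matrices.
dim(Hom(k^11, k^10)) = 10 * 11 = 110

110


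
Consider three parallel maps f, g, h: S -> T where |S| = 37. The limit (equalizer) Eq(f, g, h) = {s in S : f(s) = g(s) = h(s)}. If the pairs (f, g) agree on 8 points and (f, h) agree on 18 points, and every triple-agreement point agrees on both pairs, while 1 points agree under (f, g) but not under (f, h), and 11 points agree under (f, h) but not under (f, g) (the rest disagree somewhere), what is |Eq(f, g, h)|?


Eq(f, g, h) is the triple-agreement set: points in S where all three
maps take the same value. Using inclusion-exclusion on the pairwise data:
Pair (f, g) agrees on 8 points; pair (f, h) on 18 points.
Points agreeing under (f, g) but not (f, h) = 1; under (f, h) but not (f, g) = 11.
Triple-agreement = agreement-in-(f, g) minus points that agree under (f, g) but not (f, h):
|Eq(f, g, h)| = 8 - 1 = 7
(cross-check via (f, h): 18 - 11 = 7.)

7


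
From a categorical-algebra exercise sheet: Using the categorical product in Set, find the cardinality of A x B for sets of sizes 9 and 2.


In Set, the product A x B is the Cartesian product.
By the universal property, |A x B| = |A| * |B|.
|A x B| = 9 * 2 = 18

18


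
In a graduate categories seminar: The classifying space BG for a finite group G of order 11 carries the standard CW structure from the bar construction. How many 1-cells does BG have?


In the bar-construction CW model of BG, the n-cells are indexed by
n-tuples [g_1|...|g_n] of non-identity elements of G (degenerate
simplices with some g_i = e do not contribute cells), so there are
(|G| - 1)^n n-cells.
For dim = 1 with |G| = 11:
cells = (11 - 1)^1 = 10^1 = 10

10


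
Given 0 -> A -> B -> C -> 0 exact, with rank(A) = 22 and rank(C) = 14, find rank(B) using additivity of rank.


For a short exact sequence 0 -> A -> B -> C -> 0,
rank is additive: rank(B) = rank(A) + rank(C).
rank(B) = 22 + 14 = 36

36


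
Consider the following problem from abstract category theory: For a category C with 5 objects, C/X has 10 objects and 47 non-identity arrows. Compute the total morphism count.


In the slice category C/X, objects are morphisms to X.
Identity morphisms: 10 (one per object of C/X).
Non-identity morphisms: 47.
Total = 10 + 47 = 57

57


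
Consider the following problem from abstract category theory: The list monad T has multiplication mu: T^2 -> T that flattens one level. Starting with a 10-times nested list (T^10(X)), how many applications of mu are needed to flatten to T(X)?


Each application of mu: T^2 -> T removes one layer of nesting.
Starting at depth 10 (i.e., T^10(X)), we need to reach T(X).
Number of mu applications = 10 - 1 = 9

9


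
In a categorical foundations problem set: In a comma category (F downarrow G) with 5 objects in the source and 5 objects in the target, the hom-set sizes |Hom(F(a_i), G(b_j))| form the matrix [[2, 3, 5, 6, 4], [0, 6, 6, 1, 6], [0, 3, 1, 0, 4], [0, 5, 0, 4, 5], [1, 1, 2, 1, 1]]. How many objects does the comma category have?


Objects of (F downarrow G) are triples (a, b, h: F(a)->G(b)).
The count equals the sum of all entries in the hom-matrix.
sum(row 0) = 20
sum(row 1) = 19
sum(row 2) = 8
sum(row 3) = 14
sum(row 4) = 6
Grand total = 67

67


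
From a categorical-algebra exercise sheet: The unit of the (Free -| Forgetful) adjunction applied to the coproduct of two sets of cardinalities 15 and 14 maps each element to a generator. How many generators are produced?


The unit eta_X: X -> U(F(X)) of the Free-Forgetful adjunction
maps each element of X to a generator of F(X). For X = S + T (disjoint
union in Set), |S + T| = |S| + |T|.
Total mappings = 15 + 14 = 29.

29


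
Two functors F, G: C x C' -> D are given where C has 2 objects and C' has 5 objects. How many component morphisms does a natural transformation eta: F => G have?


A natural transformation eta: F => G assigns one component morphism per
object of the domain category.
The domain is the product category C x C', so
|Ob(C x C')| = |Ob(C)| * |Ob(C')| = 2 * 5 = 10.
Therefore eta has 10 component morphisms.

10


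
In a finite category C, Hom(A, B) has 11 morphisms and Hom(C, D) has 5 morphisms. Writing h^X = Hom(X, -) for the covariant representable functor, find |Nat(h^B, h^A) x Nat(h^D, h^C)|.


By the Yoneda lemma, Nat(h^B, h^A) is isomorphic to Hom(A, B),
so |Nat(h^B, h^A)| = |Hom(A, B)| and |Nat(h^D, h^C)| = |Hom(C, D)|.
|Hom(A, B)| = 11, |Hom(C, D)| = 5.
|Nat(h^B, h^A) x Nat(h^D, h^C)| = 11 * 5 = 55

55


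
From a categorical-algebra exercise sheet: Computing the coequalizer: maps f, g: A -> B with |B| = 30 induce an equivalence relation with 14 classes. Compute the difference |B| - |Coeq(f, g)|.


The coequalizer Coeq(f, g) = B / ~ has one element per equivalence class.
|B| = 30, |Coeq(f, g)| = 14.
|B| - |Coeq(f, g)| = 30 - 14 = 16.

16


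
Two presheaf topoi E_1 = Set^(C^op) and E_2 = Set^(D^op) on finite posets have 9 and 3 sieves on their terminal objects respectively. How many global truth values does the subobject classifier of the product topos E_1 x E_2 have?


In a product of presheaf topoi E_1 x E_2, the subobject classifier
is Omega = Omega_1 x Omega_2 (componentwise), so
|Omega(top)| = |Omega_1(top_1)| * |Omega_2(top_2)|.
= 9 * 3 = 27.

27


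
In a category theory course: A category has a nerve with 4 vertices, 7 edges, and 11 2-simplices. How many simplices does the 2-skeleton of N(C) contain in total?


The 2-skeleton of the nerve N(C) consists of simplices in dimensions 0, 1, 2:
  |N(C)_0| = 4 (objects)
  |N(C)_1| = 7 (morphisms)
  |N(C)_2| = 11 (composable pairs)
Total = 4 + 7 + 11 = 22

22


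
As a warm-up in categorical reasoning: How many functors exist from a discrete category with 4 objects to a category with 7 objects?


A functor from a discrete category C to D is determined by
where each object maps. Each of the 4 objects of C can map
to any of the 7 objects of D independently.
Number of functors = 7^4 = 2401

2401


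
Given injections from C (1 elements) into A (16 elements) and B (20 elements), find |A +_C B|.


The pushout A +_C B identifies the images of C in A and B.
|A +_C B| = |A| + |B| - |C| (for injections).
= 16 + 20 - 1 = 35

35


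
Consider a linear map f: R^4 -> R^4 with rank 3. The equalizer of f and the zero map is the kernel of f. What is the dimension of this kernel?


The equalizer of f and the zero map is ker(f).
By the rank-nullity theorem: dim(ker(f)) = dim(domain) - rank(f).
dim(ker(f)) = 4 - 3 = 1

1


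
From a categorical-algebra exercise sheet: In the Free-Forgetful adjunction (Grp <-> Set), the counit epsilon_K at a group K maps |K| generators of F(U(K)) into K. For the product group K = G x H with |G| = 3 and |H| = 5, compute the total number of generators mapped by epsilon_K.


The counit epsilon_K: F(U(K)) -> K of the Free-Forgetful adjunction
maps |K| generators of F(U(K)) into K. For K = G x H (the product group),
|G x H| = |G| * |H|.
Total generators mapped = 3 * 5 = 15.

15


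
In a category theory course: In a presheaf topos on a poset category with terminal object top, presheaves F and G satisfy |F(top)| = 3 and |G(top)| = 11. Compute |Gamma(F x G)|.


Global sections of a presheaf on a poset with terminal top satisfy
Gamma(H) ~ H(top). Presheaves admit pointwise products, so
(F x G)(top) = F(top) x G(top) (Cartesian product).
|Gamma(F x G)| = |F(top)| * |G(top)| = 3 * 11 = 33.

33


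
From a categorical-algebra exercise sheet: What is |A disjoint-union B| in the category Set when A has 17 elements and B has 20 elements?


In Set, the coproduct A + B is the disjoint union.
|A + B| = |A| + |B| = 17 + 20 = 37

37


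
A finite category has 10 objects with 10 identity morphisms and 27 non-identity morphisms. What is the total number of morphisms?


Each object has an identity morphism, giving 10 identities.
Adding the 27 non-identity morphisms:
Total = 10 + 27 = 37

37


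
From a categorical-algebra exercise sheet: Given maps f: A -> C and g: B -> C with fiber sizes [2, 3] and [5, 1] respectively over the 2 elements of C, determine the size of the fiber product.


The pullback A x_C B consists of pairs (a, b) with f(a) = g(b).
For each element c in C, the fiber product has |f^-1(c)| * |g^-1(c)| elements.
Summing over C: 2 * 5 + 3 * 1
= 10 + 3 = 13

13


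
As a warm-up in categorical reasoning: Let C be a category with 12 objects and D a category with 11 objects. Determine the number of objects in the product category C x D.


The product category C x D has objects that are pairs (c, d).
Number of pairs = |Ob(C)| * |Ob(D)| = 12 * 11 = 132

132


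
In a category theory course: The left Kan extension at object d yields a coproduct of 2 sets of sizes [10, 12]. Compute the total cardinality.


Pointwise, the left Kan extension (Lan_F H)(d) is the colimit, indexed
by the comma category (F downarrow d), of H composed with the
projection (F downarrow d) -> C. Here that colimit is given
as a coproduct (disjoint union) of sets, so its cardinality is the
sum of the sizes of the summands.
Coproduct of sets with sizes: 10 + 12
= 22

22


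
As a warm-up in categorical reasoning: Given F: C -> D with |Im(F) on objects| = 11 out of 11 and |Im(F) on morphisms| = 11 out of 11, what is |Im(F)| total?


The image of F consists of distinct objects and distinct morphisms.
|Im(F)| on objects = 11
|Im(F)| on morphisms = 11
Total image cardinality = 11 + 11 = 22

22


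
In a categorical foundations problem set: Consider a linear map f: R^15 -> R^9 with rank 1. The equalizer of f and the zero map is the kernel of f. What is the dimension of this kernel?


The equalizer of f and the zero map is ker(f).
By the rank-nullity theorem: dim(ker(f)) = dim(domain) - rank(f).
dim(ker(f)) = 15 - 1 = 14

14


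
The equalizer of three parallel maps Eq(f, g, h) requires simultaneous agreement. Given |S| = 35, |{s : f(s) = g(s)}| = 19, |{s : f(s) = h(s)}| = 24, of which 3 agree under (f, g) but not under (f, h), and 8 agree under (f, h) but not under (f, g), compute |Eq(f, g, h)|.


Eq(f, g, h) is the triple-agreement set: points in S where all three
maps take the same value. Using inclusion-exclusion on the pairwise data:
Pair (f, g) agrees on 19 points; pair (f, h) on 24 points.
Points agreeing under (f, g) but not (f, h) = 3; under (f, h) but not (f, g) = 8.
Triple-agreement = agreement-in-(f, g) minus points that agree under (f, g) but not (f, h):
|Eq(f, g, h)| = 19 - 3 = 16
(cross-check via (f, h): 24 - 8 = 16.)

16
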